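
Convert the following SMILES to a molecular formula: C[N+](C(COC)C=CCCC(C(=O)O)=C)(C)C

Heavy atoms from the SMILES: 13 C, 1 N, 3 O.
Implicit hydrogens by atom environment:
  4 × C: 3 H each → 12
  4 × C: 2 H each → 8
  3 × C: 1 H each → 3
  2 × C: no H
  2 × O: no H
  1 × N (charge +1): no H
  1 × O: 1 H
  Total hydrogens = 24.
Net charge +1.
Molecular formula: C13H24NO3+

C13H24NO3+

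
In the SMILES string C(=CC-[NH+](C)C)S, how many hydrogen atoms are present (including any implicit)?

12

Hydrogens are implicit in SMILES; fill each atom to its normal valence:
  2 × C: 3 H each → 6
  2 × C: 1 H each → 2
  1 × C: 2 H
  1 × N (charge +1): 1 H
  1 × S: 1 H
  Total hydrogens = 12.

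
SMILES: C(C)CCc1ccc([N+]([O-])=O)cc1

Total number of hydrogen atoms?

13

Hydrogens are implicit in SMILES; fill each atom to its normal valence:
  4 × C (aromatic): 1 H each → 4
  3 × C: 2 H each → 6
  2 × C (aromatic): no H
  1 × C: 3 H
  1 × N (charge +1): no H
  1 × O: no H
  1 × O (charge -1): no H
  Total hydrogens = 13.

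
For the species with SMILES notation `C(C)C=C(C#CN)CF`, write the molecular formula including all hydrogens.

C7H10FN

Heavy atoms from the SMILES: 7 C, 1 F, 1 N.
Implicit hydrogens by atom environment:
  3 × C: no H
  2 × C: 2 H each → 4
  1 × C: 3 H
  1 × C: 1 H
  1 × F: no H
  1 × N: 2 H
  Total hydrogens = 10.
Molecular formula: C7H10FN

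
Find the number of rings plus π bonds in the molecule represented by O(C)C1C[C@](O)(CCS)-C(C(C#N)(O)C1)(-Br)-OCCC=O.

4

Molecular formula from the SMILES: C13H20BrNO5S.
DoU = (2C + 2 + N − H − X)/2 = (2·13 + 2 + 1 − 20 − 1)/2 = 8/2 = 4.
(Structurally: 1 ring(s) + 3 π bond(s) = 4.)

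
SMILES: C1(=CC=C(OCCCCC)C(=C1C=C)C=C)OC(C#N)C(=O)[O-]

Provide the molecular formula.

C18H20NO4-

Heavy atoms from the SMILES: 18 C, 1 N, 4 O.
Implicit hydrogens by atom environment:
  6 × C: 2 H each → 12
  4 × C (aromatic): no H
  3 × C: 1 H each → 3
  3 × O: no H
  2 × C (aromatic): 1 H each → 2
  2 × C: no H
  1 × C: 3 H
  1 × N: no H
  1 × O (charge -1): no H
  Total hydrogens = 20.
Net charge -1.
Molecular formula: C18H20NO4-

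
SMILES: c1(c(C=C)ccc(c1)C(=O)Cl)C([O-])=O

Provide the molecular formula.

C10H6ClO3-

Heavy atoms from the SMILES: 10 C, 1 Cl, 3 O.
Implicit hydrogens by atom environment:
  3 × C (aromatic): 1 H each → 3
  3 × C (aromatic): no H
  2 × C: no H
  2 × O: no H
  1 × C: 2 H
  1 × C: 1 H
  1 × Cl: no H
  1 × O (charge -1): no H
  Total hydrogens = 6.
Net charge -1.
Molecular formula: C10H6ClO3-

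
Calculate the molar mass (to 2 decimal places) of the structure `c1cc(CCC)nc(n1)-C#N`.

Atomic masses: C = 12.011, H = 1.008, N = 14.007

147.18

Molecular formula: C8H9N3.
M = 8×12.011 + 9×1.008 + 3×14.007 = 147.18 g/mol.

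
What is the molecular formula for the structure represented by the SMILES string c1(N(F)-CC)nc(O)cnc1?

C6H8FN3O

Heavy atoms from the SMILES: 6 C, 1 F, 3 N, 1 O.
Implicit hydrogens by atom environment:
  2 × C (aromatic): 1 H each → 2
  2 × C (aromatic): no H
  2 × N (aromatic): no H
  1 × C: 3 H
  1 × C: 2 H
  1 × F: no H
  1 × N: no H
  1 × O: 1 H
  Total hydrogens = 8.
Molecular formula: C6H8FN3O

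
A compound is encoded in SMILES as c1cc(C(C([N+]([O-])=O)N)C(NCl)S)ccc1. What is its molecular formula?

C9H12ClN3O2S

Heavy atoms from the SMILES: 9 C, 1 Cl, 3 N, 2 O, 1 S.
Implicit hydrogens by atom environment:
  5 × C (aromatic): 1 H each → 5
  3 × C: 1 H each → 3
  1 × C (aromatic): no H
  1 × Cl: no H
  1 × N: 2 H
  1 × N: 1 H
  1 × N (charge +1): no H
  1 × O: no H
  1 × O (charge -1): no H
  1 × S: 1 H
  Total hydrogens = 12.
Molecular formula: C9H12ClN3O2S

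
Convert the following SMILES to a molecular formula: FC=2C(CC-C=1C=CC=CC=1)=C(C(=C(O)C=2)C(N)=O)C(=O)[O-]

C16H13FNO4-

Heavy atoms from the SMILES: 16 C, 1 F, 1 N, 4 O.
Implicit hydrogens by atom environment:
  6 × C (aromatic): 1 H each → 6
  6 × C (aromatic): no H
  2 × C: 2 H each → 4
  2 × C: no H
  2 × O: no H
  1 × F: no H
  1 × N: 2 H
  1 × O: 1 H
  1 × O (charge -1): no H
  Total hydrogens = 13.
Net charge -1.
Molecular formula: C16H13FNO4-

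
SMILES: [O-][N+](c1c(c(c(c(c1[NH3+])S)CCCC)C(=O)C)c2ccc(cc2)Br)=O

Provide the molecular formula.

Heavy atoms from the SMILES: 1 Br, 18 C, 2 N, 3 O, 1 S.
Implicit hydrogens by atom environment:
  8 × C (aromatic): no H
  4 × C (aromatic): 1 H each → 4
  3 × C: 2 H each → 6
  2 × C: 3 H each → 6
  2 × O: no H
  1 × Br: no H
  1 × C: no H
  1 × N (charge +1): 3 H
  1 × N (charge +1): no H
  1 × O (charge -1): no H
  1 × S: 1 H
  Total hydrogens = 20.
Net charge +1.
Molecular formula: C18H20BrN2O3S+

C18H20BrN2O3S+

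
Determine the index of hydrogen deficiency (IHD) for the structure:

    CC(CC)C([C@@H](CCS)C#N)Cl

2

Molecular formula from the SMILES: C9H16ClNS.
DoU = (2C + 2 + N − H − X)/2 = (2·9 + 2 + 1 − 16 − 1)/2 = 4/2 = 2.
(Structurally: 0 ring(s) + 2 π bond(s) = 2.)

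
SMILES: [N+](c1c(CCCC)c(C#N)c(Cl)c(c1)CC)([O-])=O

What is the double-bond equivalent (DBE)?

Molecular formula from the SMILES: C13H15ClN2O2.
DoU = (2C + 2 + N − H − X)/2 = (2·13 + 2 + 2 − 15 − 1)/2 = 14/2 = 7.
(Structurally: 1 ring(s) + 6 π bond(s) = 7.)

7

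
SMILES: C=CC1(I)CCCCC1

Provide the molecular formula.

Heavy atoms from the SMILES: 8 C, 1 I.
Implicit hydrogens by atom environment:
  6 × C: 2 H each → 12
  1 × C: 1 H
  1 × C: no H
  1 × I: no H
  Total hydrogens = 13.
Molecular formula: C8H13I

C8H13I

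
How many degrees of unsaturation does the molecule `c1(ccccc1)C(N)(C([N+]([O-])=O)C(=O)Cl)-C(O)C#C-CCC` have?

Molecular formula from the SMILES: C15H17ClN2O4.
DoU = (2C + 2 + N − H − X)/2 = (2·15 + 2 + 2 − 17 − 1)/2 = 16/2 = 8.
(Structurally: 1 ring(s) + 7 π bond(s) = 8.)

8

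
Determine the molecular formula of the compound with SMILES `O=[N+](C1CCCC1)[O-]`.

C5H9NO2

Heavy atoms from the SMILES: 5 C, 1 N, 2 O.
Implicit hydrogens by atom environment:
  4 × C: 2 H each → 8
  1 × C: 1 H
  1 × N (charge +1): no H
  1 × O: no H
  1 × O (charge -1): no H
  Total hydrogens = 9.
Molecular formula: C5H9NO2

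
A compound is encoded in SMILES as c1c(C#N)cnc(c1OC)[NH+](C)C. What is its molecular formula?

C9H12N3O+

Heavy atoms from the SMILES: 9 C, 3 N, 1 O.
Implicit hydrogens by atom environment:
  3 × C: 3 H each → 9
  3 × C (aromatic): no H
  2 × C (aromatic): 1 H each → 2
  1 × C: no H
  1 × N (charge +1): 1 H
  1 × N (aromatic): no H
  1 × N: no H
  1 × O: no H
  Total hydrogens = 12.
Net charge +1.
Molecular formula: C9H12N3O+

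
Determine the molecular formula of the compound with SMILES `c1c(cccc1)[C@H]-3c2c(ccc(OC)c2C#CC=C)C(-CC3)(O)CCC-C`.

C25H28O2

Heavy atoms from the SMILES: 25 C, 2 O.
Implicit hydrogens by atom environment:
  7 × C (aromatic): 1 H each → 7
  6 × C: 2 H each → 12
  5 × C (aromatic): no H
  3 × C: no H
  2 × C: 3 H each → 6
  2 × C: 1 H each → 2
  1 × O: 1 H
  1 × O: no H
  Total hydrogens = 28.
Molecular formula: C25H28O2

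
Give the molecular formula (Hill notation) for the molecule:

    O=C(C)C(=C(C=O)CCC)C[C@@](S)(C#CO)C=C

C14H18O3S

Heavy atoms from the SMILES: 14 C, 3 O, 1 S.
Implicit hydrogens by atom environment:
  6 × C: no H
  4 × C: 2 H each → 8
  2 × C: 3 H each → 6
  2 × C: 1 H each → 2
  2 × O: no H
  1 × O: 1 H
  1 × S: 1 H
  Total hydrogens = 18.
Molecular formula: C14H18O3S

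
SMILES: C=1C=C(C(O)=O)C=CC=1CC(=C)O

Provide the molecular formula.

C10H10O3

Heavy atoms from the SMILES: 10 C, 3 O.
Implicit hydrogens by atom environment:
  4 × C (aromatic): 1 H each → 4
  2 × C: 2 H each → 4
  2 × C: no H
  2 × C (aromatic): no H
  2 × O: 1 H each → 2
  1 × O: no H
  Total hydrogens = 10.
Molecular formula: C10H10O3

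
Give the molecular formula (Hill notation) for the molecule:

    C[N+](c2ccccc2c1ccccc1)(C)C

C15H18N+

Heavy atoms from the SMILES: 15 C, 1 N.
Implicit hydrogens by atom environment:
  9 × C (aromatic): 1 H each → 9
  3 × C: 3 H each → 9
  3 × C (aromatic): no H
  1 × N (charge +1): no H
  Total hydrogens = 18.
Net charge +1.
Molecular formula: C15H18N+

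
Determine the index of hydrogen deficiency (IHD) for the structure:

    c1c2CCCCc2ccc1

5

Molecular formula from the SMILES: C10H12.
DoU = (2C + 2 + N − H − X)/2 = (2·10 + 2 + 0 − 12 − 0)/2 = 10/2 = 5.
(Structurally: 2 ring(s) + 3 π bond(s) = 5.)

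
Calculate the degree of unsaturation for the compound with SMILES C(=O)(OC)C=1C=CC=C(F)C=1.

5

Molecular formula from the SMILES: C8H7FO2.
DoU = (2C + 2 + N − H − X)/2 = (2·8 + 2 + 0 − 7 − 1)/2 = 10/2 = 5.
(Structurally: 1 ring(s) + 4 π bond(s) = 5.)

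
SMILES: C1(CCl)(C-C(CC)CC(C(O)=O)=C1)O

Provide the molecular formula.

C10H15ClO3

Heavy atoms from the SMILES: 10 C, 1 Cl, 3 O.
Implicit hydrogens by atom environment:
  4 × C: 2 H each → 8
  3 × C: no H
  2 × C: 1 H each → 2
  2 × O: 1 H each → 2
  1 × C: 3 H
  1 × Cl: no H
  1 × O: no H
  Total hydrogens = 15.
Molecular formula: C10H15ClO3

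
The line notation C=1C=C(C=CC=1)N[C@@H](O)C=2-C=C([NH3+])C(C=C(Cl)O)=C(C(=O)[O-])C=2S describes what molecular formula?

Heavy atoms from the SMILES: 16 C, 1 Cl, 2 N, 4 O, 1 S.
Implicit hydrogens by atom environment:
  6 × C (aromatic): 1 H each → 6
  6 × C (aromatic): no H
  2 × C: 1 H each → 2
  2 × C: no H
  2 × O: 1 H each → 2
  1 × Cl: no H
  1 × N (charge +1): 3 H
  1 × N: 1 H
  1 × O: no H
  1 × O (charge -1): no H
  1 × S: 1 H
  Total hydrogens = 15.
Molecular formula: C16H15ClN2O4S

C16H15ClN2O4S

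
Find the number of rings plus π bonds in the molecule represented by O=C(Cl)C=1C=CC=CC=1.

5

Molecular formula from the SMILES: C7H5ClO.
DoU = (2C + 2 + N − H − X)/2 = (2·7 + 2 + 0 − 5 − 1)/2 = 10/2 = 5.
(Structurally: 1 ring(s) + 4 π bond(s) = 5.)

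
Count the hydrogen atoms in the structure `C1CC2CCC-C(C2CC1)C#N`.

Hydrogens are implicit in SMILES; fill each atom to its normal valence:
  7 × C: 2 H each → 14
  3 × C: 1 H each → 3
  1 × C: no H
  1 × N: no H
  Total hydrogens = 17.

17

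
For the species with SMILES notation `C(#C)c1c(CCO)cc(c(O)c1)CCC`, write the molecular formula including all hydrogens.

C13H16O2

Heavy atoms from the SMILES: 13 C, 2 O.
Implicit hydrogens by atom environment:
  4 × C: 2 H each → 8
  4 × C (aromatic): no H
  2 × C (aromatic): 1 H each → 2
  2 × O: 1 H each → 2
  1 × C: 3 H
  1 × C: 1 H
  1 × C: no H
  Total hydrogens = 16.
Molecular formula: C13H16O2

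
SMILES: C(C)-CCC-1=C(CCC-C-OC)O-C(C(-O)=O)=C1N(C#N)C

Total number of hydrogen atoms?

Hydrogens are implicit in SMILES; fill each atom to its normal valence:
  7 × C: 2 H each → 14
  4 × C (aromatic): no H
  3 × C: 3 H each → 9
  2 × C: no H
  2 × N: no H
  2 × O: no H
  1 × O: 1 H
  1 × O (aromatic): no H
  Total hydrogens = 24.

24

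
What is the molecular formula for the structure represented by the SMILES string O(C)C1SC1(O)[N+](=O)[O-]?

Heavy atoms from the SMILES: 3 C, 1 N, 4 O, 1 S.
Implicit hydrogens by atom environment:
  2 × O: no H
  1 × C: 3 H
  1 × C: 1 H
  1 × C: no H
  1 × N (charge +1): no H
  1 × O: 1 H
  1 × O (charge -1): no H
  1 × S: no H
  Total hydrogens = 5.
Molecular formula: C3H5NO4S

C3H5NO4S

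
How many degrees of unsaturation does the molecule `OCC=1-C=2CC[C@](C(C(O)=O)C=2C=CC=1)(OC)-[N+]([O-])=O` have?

7

Molecular formula from the SMILES: C13H15NO6.
DoU = (2C + 2 + N − H − X)/2 = (2·13 + 2 + 1 − 15 − 0)/2 = 14/2 = 7.
(Structurally: 2 ring(s) + 5 π bond(s) = 7.)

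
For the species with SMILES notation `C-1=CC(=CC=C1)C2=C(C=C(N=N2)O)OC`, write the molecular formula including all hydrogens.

C11H10N2O2

Heavy atoms from the SMILES: 11 C, 2 N, 2 O.
Implicit hydrogens by atom environment:
  6 × C (aromatic): 1 H each → 6
  4 × C (aromatic): no H
  2 × N (aromatic): no H
  1 × C: 3 H
  1 × O: 1 H
  1 × O: no H
  Total hydrogens = 10.
Molecular formula: C11H10N2O2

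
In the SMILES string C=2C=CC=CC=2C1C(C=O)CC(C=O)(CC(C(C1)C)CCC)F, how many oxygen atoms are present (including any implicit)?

2

The symbol for oxygen appears 2 times in the SMILES.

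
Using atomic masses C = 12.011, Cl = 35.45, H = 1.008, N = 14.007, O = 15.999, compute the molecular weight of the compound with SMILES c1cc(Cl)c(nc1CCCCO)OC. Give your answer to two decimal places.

215.68

Molecular formula: C10H14ClNO2.
M = 10×12.011 + 1×35.45 + 14×1.008 + 1×14.007 + 2×15.999 = 215.68 g/mol.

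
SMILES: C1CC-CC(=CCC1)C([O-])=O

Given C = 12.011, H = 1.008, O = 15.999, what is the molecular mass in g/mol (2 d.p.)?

153.20

Molecular formula: C9H13O2-.
M = 9×12.011 + 13×1.008 + 2×15.999 = 153.20 g/mol.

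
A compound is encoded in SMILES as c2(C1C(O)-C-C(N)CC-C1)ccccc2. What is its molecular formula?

C13H19NO

Heavy atoms from the SMILES: 13 C, 1 N, 1 O.
Implicit hydrogens by atom environment:
  5 × C (aromatic): 1 H each → 5
  4 × C: 2 H each → 8
  3 × C: 1 H each → 3
  1 × C (aromatic): no H
  1 × N: 2 H
  1 × O: 1 H
  Total hydrogens = 19.
Molecular formula: C13H19NO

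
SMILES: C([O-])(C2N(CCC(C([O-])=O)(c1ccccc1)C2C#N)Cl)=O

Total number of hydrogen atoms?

11

Hydrogens are implicit in SMILES; fill each atom to its normal valence:
  5 × C (aromatic): 1 H each → 5
  4 × C: no H
  2 × C: 2 H each → 4
  2 × C: 1 H each → 2
  2 × N: no H
  2 × O: no H
  2 × O (charge -1): no H
  1 × C (aromatic): no H
  1 × Cl: no H
  Total hydrogens = 11.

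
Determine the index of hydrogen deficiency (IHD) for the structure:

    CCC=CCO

Molecular formula from the SMILES: C5H10O.
DoU = (2C + 2 + N − H − X)/2 = (2·5 + 2 + 0 − 10 − 0)/2 = 2/2 = 1.
(Structurally: 0 ring(s) + 1 π bond(s) = 1.)

1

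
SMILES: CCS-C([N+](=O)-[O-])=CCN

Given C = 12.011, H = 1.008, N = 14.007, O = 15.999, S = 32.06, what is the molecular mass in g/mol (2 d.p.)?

Molecular formula: C5H10N2O2S.
M = 5×12.011 + 10×1.008 + 2×14.007 + 2×15.999 + 1×32.06 = 162.21 g/mol.

162.21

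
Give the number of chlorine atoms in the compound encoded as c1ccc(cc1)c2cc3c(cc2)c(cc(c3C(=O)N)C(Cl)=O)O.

The symbol for chlorine appears 1 time in the SMILES.

1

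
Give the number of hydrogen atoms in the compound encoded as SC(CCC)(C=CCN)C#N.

14

Hydrogens are implicit in SMILES; fill each atom to its normal valence:
  3 × C: 2 H each → 6
  2 × C: 1 H each → 2
  2 × C: no H
  1 × C: 3 H
  1 × N: 2 H
  1 × N: no H
  1 × S: 1 H
  Total hydrogens = 14.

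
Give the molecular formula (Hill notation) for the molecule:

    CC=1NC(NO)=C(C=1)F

Heavy atoms from the SMILES: 5 C, 1 F, 2 N, 1 O.
Implicit hydrogens by atom environment:
  3 × C (aromatic): no H
  1 × C: 3 H
  1 × C (aromatic): 1 H
  1 × F: no H
  1 × N (aromatic): 1 H
  1 × N: 1 H
  1 × O: 1 H
  Total hydrogens = 7.
Molecular formula: C5H7FN2O

C5H7FN2O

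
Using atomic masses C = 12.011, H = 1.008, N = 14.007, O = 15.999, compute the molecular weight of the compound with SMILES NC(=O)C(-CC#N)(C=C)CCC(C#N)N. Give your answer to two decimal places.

Molecular formula: C10H14N4O.
M = 10×12.011 + 14×1.008 + 4×14.007 + 1×15.999 = 206.25 g/mol.

206.25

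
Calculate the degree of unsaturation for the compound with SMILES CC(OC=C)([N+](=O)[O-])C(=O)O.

3

Molecular formula from the SMILES: C5H7NO5.
DoU = (2C + 2 + N − H − X)/2 = (2·5 + 2 + 1 − 7 − 0)/2 = 6/2 = 3.
(Structurally: 0 ring(s) + 3 π bond(s) = 3.)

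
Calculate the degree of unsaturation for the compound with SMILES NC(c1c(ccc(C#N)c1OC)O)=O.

Molecular formula from the SMILES: C9H8N2O3.
DoU = (2C + 2 + N − H − X)/2 = (2·9 + 2 + 2 − 8 − 0)/2 = 14/2 = 7.
(Structurally: 1 ring(s) + 6 π bond(s) = 7.)

7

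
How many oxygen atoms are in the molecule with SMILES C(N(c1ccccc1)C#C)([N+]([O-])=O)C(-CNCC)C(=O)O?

The symbol for oxygen appears 4 times in the SMILES.

4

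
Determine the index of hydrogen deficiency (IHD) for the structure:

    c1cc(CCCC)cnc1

Molecular formula from the SMILES: C9H13N.
DoU = (2C + 2 + N − H − X)/2 = (2·9 + 2 + 1 − 13 − 0)/2 = 8/2 = 4.
(Structurally: 1 ring(s) + 3 π bond(s) = 4.)

4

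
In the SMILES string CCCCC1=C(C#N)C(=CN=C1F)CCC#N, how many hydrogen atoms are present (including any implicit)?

14

Hydrogens are implicit in SMILES; fill each atom to its normal valence:
  5 × C: 2 H each → 10
  4 × C (aromatic): no H
  2 × C: no H
  2 × N: no H
  1 × C: 3 H
  1 × C (aromatic): 1 H
  1 × F: no H
  1 × N (aromatic): no H
  Total hydrogens = 14.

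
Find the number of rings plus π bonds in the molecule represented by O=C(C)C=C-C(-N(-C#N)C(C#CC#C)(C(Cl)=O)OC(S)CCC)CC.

Molecular formula from the SMILES: C18H21ClN2O3S.
DoU = (2C + 2 + N − H − X)/2 = (2·18 + 2 + 2 − 21 − 1)/2 = 18/2 = 9.
(Structurally: 0 ring(s) + 9 π bond(s) = 9.)

9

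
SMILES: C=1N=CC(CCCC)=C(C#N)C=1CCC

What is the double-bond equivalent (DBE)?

6

Molecular formula from the SMILES: C13H18N2.
DoU = (2C + 2 + N − H − X)/2 = (2·13 + 2 + 2 − 18 − 0)/2 = 12/2 = 6.
(Structurally: 1 ring(s) + 5 π bond(s) = 6.)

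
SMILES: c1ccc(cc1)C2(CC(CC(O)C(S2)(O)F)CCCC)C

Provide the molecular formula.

C17H25FO2S

Heavy atoms from the SMILES: 17 C, 1 F, 2 O, 1 S.
Implicit hydrogens by atom environment:
  5 × C: 2 H each → 10
  5 × C (aromatic): 1 H each → 5
  2 × C: 3 H each → 6
  2 × C: 1 H each → 2
  2 × C: no H
  2 × O: 1 H each → 2
  1 × C (aromatic): no H
  1 × F: no H
  1 × S: no H
  Total hydrogens = 25.
Molecular formula: C17H25FO2S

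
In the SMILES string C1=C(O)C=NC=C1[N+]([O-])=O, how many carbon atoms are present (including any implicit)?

The symbol for carbon appears 5 times in the SMILES.

5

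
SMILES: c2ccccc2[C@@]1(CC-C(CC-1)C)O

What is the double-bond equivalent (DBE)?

5

Molecular formula from the SMILES: C13H18O.
DoU = (2C + 2 + N − H − X)/2 = (2·13 + 2 + 0 − 18 − 0)/2 = 10/2 = 5.
(Structurally: 2 ring(s) + 3 π bond(s) = 5.)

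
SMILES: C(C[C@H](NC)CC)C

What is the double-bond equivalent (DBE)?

Molecular formula from the SMILES: C7H17N.
DoU = (2C + 2 + N − H − X)/2 = (2·7 + 2 + 1 − 17 − 0)/2 = 0/2 = 0.
(Structurally: 0 ring(s) + 0 π bond(s) = 0.)

0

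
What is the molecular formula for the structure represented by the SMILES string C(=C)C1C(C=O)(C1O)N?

C6H9NO2

Heavy atoms from the SMILES: 6 C, 1 N, 2 O.
Implicit hydrogens by atom environment:
  4 × C: 1 H each → 4
  1 × C: 2 H
  1 × C: no H
  1 × N: 2 H
  1 × O: 1 H
  1 × O: no H
  Total hydrogens = 9.
Molecular formula: C6H9NO2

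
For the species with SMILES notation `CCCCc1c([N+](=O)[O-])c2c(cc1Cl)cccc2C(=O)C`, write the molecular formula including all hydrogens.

C16H16ClNO3

Heavy atoms from the SMILES: 16 C, 1 Cl, 1 N, 3 O.
Implicit hydrogens by atom environment:
  6 × C (aromatic): no H
  4 × C (aromatic): 1 H each → 4
  3 × C: 2 H each → 6
  2 × C: 3 H each → 6
  2 × O: no H
  1 × C: no H
  1 × Cl: no H
  1 × N (charge +1): no H
  1 × O (charge -1): no H
  Total hydrogens = 16.
Molecular formula: C16H16ClNO3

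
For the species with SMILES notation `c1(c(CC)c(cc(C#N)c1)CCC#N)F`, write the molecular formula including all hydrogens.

Heavy atoms from the SMILES: 12 C, 1 F, 2 N.
Implicit hydrogens by atom environment:
  4 × C (aromatic): no H
  3 × C: 2 H each → 6
  2 × C (aromatic): 1 H each → 2
  2 × C: no H
  2 × N: no H
  1 × C: 3 H
  1 × F: no H
  Total hydrogens = 11.
Molecular formula: C12H11FN2

C12H11FN2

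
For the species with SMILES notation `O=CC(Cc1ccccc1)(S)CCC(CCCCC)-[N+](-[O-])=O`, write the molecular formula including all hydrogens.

Heavy atoms from the SMILES: 17 C, 1 N, 3 O, 1 S.
Implicit hydrogens by atom environment:
  7 × C: 2 H each → 14
  5 × C (aromatic): 1 H each → 5
  2 × C: 1 H each → 2
  2 × O: no H
  1 × C: 3 H
  1 × C: no H
  1 × C (aromatic): no H
  1 × N (charge +1): no H
  1 × O (charge -1): no H
  1 × S: 1 H
  Total hydrogens = 25.
Molecular formula: C17H25NO3S

C17H25NO3S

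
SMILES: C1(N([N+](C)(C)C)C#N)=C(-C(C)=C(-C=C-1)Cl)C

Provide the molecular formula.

C12H17ClN3+

Heavy atoms from the SMILES: 12 C, 1 Cl, 3 N.
Implicit hydrogens by atom environment:
  5 × C: 3 H each → 15
  4 × C (aromatic): no H
  2 × C (aromatic): 1 H each → 2
  2 × N: no H
  1 × C: no H
  1 × Cl: no H
  1 × N (charge +1): no H
  Total hydrogens = 17.
Net charge +1.
Molecular formula: C12H17ClN3+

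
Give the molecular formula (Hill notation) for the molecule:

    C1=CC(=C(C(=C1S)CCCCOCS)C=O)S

Heavy atoms from the SMILES: 12 C, 2 O, 3 S.
Implicit hydrogens by atom environment:
  5 × C: 2 H each → 10
  4 × C (aromatic): no H
  3 × S: 1 H each → 3
  2 × C (aromatic): 1 H each → 2
  2 × O: no H
  1 × C: 1 H
  Total hydrogens = 16.
Molecular formula: C12H16O2S3

C12H16O2S3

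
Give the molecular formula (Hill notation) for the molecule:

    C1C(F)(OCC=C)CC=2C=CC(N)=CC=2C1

Heavy atoms from the SMILES: 13 C, 1 F, 1 N, 1 O.
Implicit hydrogens by atom environment:
  5 × C: 2 H each → 10
  3 × C (aromatic): 1 H each → 3
  3 × C (aromatic): no H
  1 × C: 1 H
  1 × C: no H
  1 × F: no H
  1 × N: 2 H
  1 × O: no H
  Total hydrogens = 16.
Molecular formula: C13H16FNO

C13H16FNO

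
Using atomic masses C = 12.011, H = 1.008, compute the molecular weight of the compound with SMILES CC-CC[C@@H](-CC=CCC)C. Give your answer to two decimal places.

Molecular formula: C11H22.
M = 11×12.011 + 22×1.008 = 154.30 g/mol.

154.30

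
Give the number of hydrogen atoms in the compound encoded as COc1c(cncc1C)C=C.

11

Hydrogens are implicit in SMILES; fill each atom to its normal valence:
  3 × C (aromatic): no H
  2 × C: 3 H each → 6
  2 × C (aromatic): 1 H each → 2
  1 × C: 2 H
  1 × C: 1 H
  1 × N (aromatic): no H
  1 × O: no H
  Total hydrogens = 11.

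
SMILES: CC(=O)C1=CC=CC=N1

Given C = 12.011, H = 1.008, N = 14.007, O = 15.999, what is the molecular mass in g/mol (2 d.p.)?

121.14

Molecular formula: C7H7NO.
M = 7×12.011 + 7×1.008 + 1×14.007 + 1×15.999 = 121.14 g/mol.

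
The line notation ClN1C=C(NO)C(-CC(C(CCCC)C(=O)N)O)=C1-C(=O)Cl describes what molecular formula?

Heavy atoms from the SMILES: 13 C, 2 Cl, 3 N, 4 O.
Implicit hydrogens by atom environment:
  4 × C: 2 H each → 8
  3 × C (aromatic): no H
  2 × C: 1 H each → 2
  2 × C: no H
  2 × Cl: no H
  2 × O: 1 H each → 2
  2 × O: no H
  1 × C: 3 H
  1 × C (aromatic): 1 H
  1 × N: 2 H
  1 × N: 1 H
  1 × N (aromatic): no H
  Total hydrogens = 19.
Molecular formula: C13H19Cl2N3O4

C13H19Cl2N3O4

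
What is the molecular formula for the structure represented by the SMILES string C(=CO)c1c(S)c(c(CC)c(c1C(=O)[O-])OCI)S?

C12H12IO4S2-

Heavy atoms from the SMILES: 12 C, 1 I, 4 O, 2 S.
Implicit hydrogens by atom environment:
  6 × C (aromatic): no H
  2 × C: 2 H each → 4
  2 × C: 1 H each → 2
  2 × O: no H
  2 × S: 1 H each → 2
  1 × C: 3 H
  1 × C: no H
  1 × I: no H
  1 × O: 1 H
  1 × O (charge -1): no H
  Total hydrogens = 12.
Net charge -1.
Molecular formula: C12H12IO4S2-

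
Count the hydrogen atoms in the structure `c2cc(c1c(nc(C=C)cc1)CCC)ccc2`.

17

Hydrogens are implicit in SMILES; fill each atom to its normal valence:
  7 × C (aromatic): 1 H each → 7
  4 × C (aromatic): no H
  3 × C: 2 H each → 6
  1 × C: 3 H
  1 × C: 1 H
  1 × N (aromatic): no H
  Total hydrogens = 17.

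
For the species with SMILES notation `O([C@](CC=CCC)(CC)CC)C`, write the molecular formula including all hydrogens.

Heavy atoms from the SMILES: 11 C, 1 O.
Implicit hydrogens by atom environment:
  4 × C: 3 H each → 12
  4 × C: 2 H each → 8
  2 × C: 1 H each → 2
  1 × C: no H
  1 × O: no H
  Total hydrogens = 22.
Molecular formula: C11H22O

C11H22O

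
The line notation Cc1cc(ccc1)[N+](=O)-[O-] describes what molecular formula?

C7H7NO2

Heavy atoms from the SMILES: 7 C, 1 N, 2 O.
Implicit hydrogens by atom environment:
  4 × C (aromatic): 1 H each → 4
  2 × C (aromatic): no H
  1 × C: 3 H
  1 × N (charge +1): no H
  1 × O: no H
  1 × O (charge -1): no H
  Total hydrogens = 7.
Molecular formula: C7H7NO2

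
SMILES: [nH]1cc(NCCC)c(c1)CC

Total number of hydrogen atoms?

16

Hydrogens are implicit in SMILES; fill each atom to its normal valence:
  3 × C: 2 H each → 6
  2 × C: 3 H each → 6
  2 × C (aromatic): 1 H each → 2
  2 × C (aromatic): no H
  1 × N (aromatic): 1 H
  1 × N: 1 H
  Total hydrogens = 16.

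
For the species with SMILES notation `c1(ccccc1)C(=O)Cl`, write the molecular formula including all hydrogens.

C7H5ClO

Heavy atoms from the SMILES: 7 C, 1 Cl, 1 O.
Implicit hydrogens by atom environment:
  5 × C (aromatic): 1 H each → 5
  1 × C (aromatic): no H
  1 × C: no H
  1 × Cl: no H
  1 × O: no H
  Total hydrogens = 5.
Molecular formula: C7H5ClO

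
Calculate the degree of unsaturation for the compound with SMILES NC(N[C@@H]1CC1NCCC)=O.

2

Molecular formula from the SMILES: C7H15N3O.
DoU = (2C + 2 + N − H − X)/2 = (2·7 + 2 + 3 − 15 − 0)/2 = 4/2 = 2.
(Structurally: 1 ring(s) + 1 π bond(s) = 2.)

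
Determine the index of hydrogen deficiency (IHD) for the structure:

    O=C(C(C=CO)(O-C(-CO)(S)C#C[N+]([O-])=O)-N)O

Molecular formula from the SMILES: C8H10N2O7S.
DoU = (2C + 2 + N − H − X)/2 = (2·8 + 2 + 2 − 10 − 0)/2 = 10/2 = 5.
(Structurally: 0 ring(s) + 5 π bond(s) = 5.)

5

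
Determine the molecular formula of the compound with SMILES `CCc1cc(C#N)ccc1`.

C9H9N

Heavy atoms from the SMILES: 9 C, 1 N.
Implicit hydrogens by atom environment:
  4 × C (aromatic): 1 H each → 4
  2 × C (aromatic): no H
  1 × C: 3 H
  1 × C: 2 H
  1 × C: no H
  1 × N: no H
  Total hydrogens = 9.
Molecular formula: C9H9N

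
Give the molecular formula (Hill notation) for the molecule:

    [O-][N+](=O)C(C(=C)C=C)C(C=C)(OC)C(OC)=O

Heavy atoms from the SMILES: 11 C, 1 N, 5 O.
Implicit hydrogens by atom environment:
  4 × O: no H
  3 × C: 2 H each → 6
  3 × C: 1 H each → 3
  3 × C: no H
  2 × C: 3 H each → 6
  1 × N (charge +1): no H
  1 × O (charge -1): no H
  Total hydrogens = 15.
Molecular formula: C11H15NO5

C11H15NO5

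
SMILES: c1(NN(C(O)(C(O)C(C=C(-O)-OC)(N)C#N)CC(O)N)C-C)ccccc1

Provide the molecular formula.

Heavy atoms from the SMILES: 17 C, 5 N, 5 O.
Implicit hydrogens by atom environment:
  5 × C (aromatic): 1 H each → 5
  4 × C: no H
  4 × O: 1 H each → 4
  3 × C: 1 H each → 3
  2 × C: 3 H each → 6
  2 × C: 2 H each → 4
  2 × N: 2 H each → 4
  2 × N: no H
  1 × C (aromatic): no H
  1 × N: 1 H
  1 × O: no H
  Total hydrogens = 27.
Molecular formula: C17H27N5O5

C17H27N5O5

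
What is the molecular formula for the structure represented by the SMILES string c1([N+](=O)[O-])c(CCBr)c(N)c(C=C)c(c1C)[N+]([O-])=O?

Heavy atoms from the SMILES: 1 Br, 11 C, 3 N, 4 O.
Implicit hydrogens by atom environment:
  6 × C (aromatic): no H
  3 × C: 2 H each → 6
  2 × N (charge +1): no H
  2 × O: no H
  2 × O (charge -1): no H
  1 × Br: no H
  1 × C: 3 H
  1 × C: 1 H
  1 × N: 2 H
  Total hydrogens = 12.
Molecular formula: C11H12BrN3O4

C11H12BrN3O4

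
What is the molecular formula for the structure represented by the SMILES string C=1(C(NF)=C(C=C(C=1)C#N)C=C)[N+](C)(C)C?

C12H15FN3+

Heavy atoms from the SMILES: 12 C, 1 F, 3 N.
Implicit hydrogens by atom environment:
  4 × C (aromatic): no H
  3 × C: 3 H each → 9
  2 × C (aromatic): 1 H each → 2
  1 × C: 2 H
  1 × C: 1 H
  1 × C: no H
  1 × F: no H
  1 × N: 1 H
  1 × N: no H
  1 × N (charge +1): no H
  Total hydrogens = 15.
Net charge +1.
Molecular formula: C12H15FN3+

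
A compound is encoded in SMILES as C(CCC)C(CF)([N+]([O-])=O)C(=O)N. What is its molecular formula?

Heavy atoms from the SMILES: 7 C, 1 F, 2 N, 3 O.
Implicit hydrogens by atom environment:
  4 × C: 2 H each → 8
  2 × C: no H
  2 × O: no H
  1 × C: 3 H
  1 × F: no H
  1 × N: 2 H
  1 × N (charge +1): no H
  1 × O (charge -1): no H
  Total hydrogens = 13.
Molecular formula: C7H13FN2O3

C7H13FN2O3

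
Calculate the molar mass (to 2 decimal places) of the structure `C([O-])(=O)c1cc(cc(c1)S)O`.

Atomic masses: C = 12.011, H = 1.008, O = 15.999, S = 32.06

Molecular formula: C7H5O3S-.
M = 7×12.011 + 5×1.008 + 3×15.999 + 1×32.06 = 169.17 g/mol.

169.17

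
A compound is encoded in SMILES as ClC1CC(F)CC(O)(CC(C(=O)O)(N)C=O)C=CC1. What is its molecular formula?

C12H17ClFNO4

Heavy atoms from the SMILES: 12 C, 1 Cl, 1 F, 1 N, 4 O.
Implicit hydrogens by atom environment:
  5 × C: 1 H each → 5
  4 × C: 2 H each → 8
  3 × C: no H
  2 × O: 1 H each → 2
  2 × O: no H
  1 × Cl: no H
  1 × F: no H
  1 × N: 2 H
  Total hydrogens = 17.
Molecular formula: C12H17ClFNO4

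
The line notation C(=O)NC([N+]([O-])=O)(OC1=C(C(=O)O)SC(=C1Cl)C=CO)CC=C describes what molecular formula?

C12H11ClN2O7S

Heavy atoms from the SMILES: 12 C, 1 Cl, 2 N, 7 O, 1 S.
Implicit hydrogens by atom environment:
  4 × C: 1 H each → 4
  4 × C (aromatic): no H
  4 × O: no H
  2 × C: 2 H each → 4
  2 × C: no H
  2 × O: 1 H each → 2
  1 × Cl: no H
  1 × N: 1 H
  1 × N (charge +1): no H
  1 × O (charge -1): no H
  1 × S (aromatic): no H
  Total hydrogens = 11.
Molecular formula: C12H11ClN2O7S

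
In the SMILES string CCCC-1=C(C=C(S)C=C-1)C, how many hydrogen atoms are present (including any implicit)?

Hydrogens are implicit in SMILES; fill each atom to its normal valence:
  3 × C (aromatic): 1 H each → 3
  3 × C (aromatic): no H
  2 × C: 3 H each → 6
  2 × C: 2 H each → 4
  1 × S: 1 H
  Total hydrogens = 14.

14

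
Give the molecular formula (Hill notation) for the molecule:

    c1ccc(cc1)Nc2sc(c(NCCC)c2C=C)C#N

Heavy atoms from the SMILES: 16 C, 3 N, 1 S.
Implicit hydrogens by atom environment:
  5 × C (aromatic): 1 H each → 5
  5 × C (aromatic): no H
  3 × C: 2 H each → 6
  2 × N: 1 H each → 2
  1 × C: 3 H
  1 × C: 1 H
  1 × C: no H
  1 × N: no H
  1 × S (aromatic): no H
  Total hydrogens = 17.
Molecular formula: C16H17N3S

C16H17N3S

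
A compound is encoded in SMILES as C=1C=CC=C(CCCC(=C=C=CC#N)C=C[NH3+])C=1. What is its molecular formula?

C16H17N2+

Heavy atoms from the SMILES: 16 C, 2 N.
Implicit hydrogens by atom environment:
  5 × C (aromatic): 1 H each → 5
  4 × C: no H
  3 × C: 2 H each → 6
  3 × C: 1 H each → 3
  1 × C (aromatic): no H
  1 × N (charge +1): 3 H
  1 × N: no H
  Total hydrogens = 17.
Net charge +1.
Molecular formula: C16H17N2+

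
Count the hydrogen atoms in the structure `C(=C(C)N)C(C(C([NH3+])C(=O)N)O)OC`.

Hydrogens are implicit in SMILES; fill each atom to its normal valence:
  4 × C: 1 H each → 4
  2 × C: 3 H each → 6
  2 × C: no H
  2 × N: 2 H each → 4
  2 × O: no H
  1 × N (charge +1): 3 H
  1 × O: 1 H
  Total hydrogens = 18.

18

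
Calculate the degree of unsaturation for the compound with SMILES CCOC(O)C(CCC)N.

Molecular formula from the SMILES: C7H17NO2.
DoU = (2C + 2 + N − H − X)/2 = (2·7 + 2 + 1 − 17 − 0)/2 = 0/2 = 0.
(Structurally: 0 ring(s) + 0 π bond(s) = 0.)

0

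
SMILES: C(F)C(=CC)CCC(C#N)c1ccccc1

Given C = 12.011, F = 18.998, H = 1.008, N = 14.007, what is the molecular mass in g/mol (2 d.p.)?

217.29

Molecular formula: C14H16FN.
M = 14×12.011 + 1×18.998 + 16×1.008 + 1×14.007 = 217.29 g/mol.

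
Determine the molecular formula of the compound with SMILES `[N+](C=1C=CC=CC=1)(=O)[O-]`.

Heavy atoms from the SMILES: 6 C, 1 N, 2 O.
Implicit hydrogens by atom environment:
  5 × C (aromatic): 1 H each → 5
  1 × C (aromatic): no H
  1 × N (charge +1): no H
  1 × O: no H
  1 × O (charge -1): no H
  Total hydrogens = 5.
Molecular formula: C6H5NO2

C6H5NO2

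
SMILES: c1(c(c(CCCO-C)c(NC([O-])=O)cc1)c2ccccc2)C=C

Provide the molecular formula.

C19H20NO3-

Heavy atoms from the SMILES: 19 C, 1 N, 3 O.
Implicit hydrogens by atom environment:
  7 × C (aromatic): 1 H each → 7
  5 × C (aromatic): no H
  4 × C: 2 H each → 8
  2 × O: no H
  1 × C: 3 H
  1 × C: 1 H
  1 × C: no H
  1 × N: 1 H
  1 × O (charge -1): no H
  Total hydrogens = 20.
Net charge -1.
Molecular formula: C19H20NO3-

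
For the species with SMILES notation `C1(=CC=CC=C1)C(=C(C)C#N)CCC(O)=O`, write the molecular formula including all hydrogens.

Heavy atoms from the SMILES: 13 C, 1 N, 2 O.
Implicit hydrogens by atom environment:
  5 × C (aromatic): 1 H each → 5
  4 × C: no H
  2 × C: 2 H each → 4
  1 × C: 3 H
  1 × C (aromatic): no H
  1 × N: no H
  1 × O: 1 H
  1 × O: no H
  Total hydrogens = 13.
Molecular formula: C13H13NO2

C13H13NO2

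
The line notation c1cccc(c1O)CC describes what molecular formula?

Heavy atoms from the SMILES: 8 C, 1 O.
Implicit hydrogens by atom environment:
  4 × C (aromatic): 1 H each → 4
  2 × C (aromatic): no H
  1 × C: 3 H
  1 × C: 2 H
  1 × O: 1 H
  Total hydrogens = 10.
Molecular formula: C8H10O

C8H10O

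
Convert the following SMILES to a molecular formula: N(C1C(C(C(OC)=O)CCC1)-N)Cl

Heavy atoms from the SMILES: 8 C, 1 Cl, 2 N, 2 O.
Implicit hydrogens by atom environment:
  3 × C: 2 H each → 6
  3 × C: 1 H each → 3
  2 × O: no H
  1 × C: 3 H
  1 × C: no H
  1 × Cl: no H
  1 × N: 2 H
  1 × N: 1 H
  Total hydrogens = 15.
Molecular formula: C8H15ClN2O2

C8H15ClN2O2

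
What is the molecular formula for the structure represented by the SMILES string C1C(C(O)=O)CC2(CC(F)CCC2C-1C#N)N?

C12H17FN2O2

Heavy atoms from the SMILES: 12 C, 1 F, 2 N, 2 O.
Implicit hydrogens by atom environment:
  5 × C: 2 H each → 10
  4 × C: 1 H each → 4
  3 × C: no H
  1 × F: no H
  1 × N: 2 H
  1 × N: no H
  1 × O: 1 H
  1 × O: no H
  Total hydrogens = 17.
Molecular formula: C12H17FN2O2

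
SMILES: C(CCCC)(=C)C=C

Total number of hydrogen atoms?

Hydrogens are implicit in SMILES; fill each atom to its normal valence:
  5 × C: 2 H each → 10
  1 × C: 3 H
  1 × C: 1 H
  1 × C: no H
  Total hydrogens = 14.

14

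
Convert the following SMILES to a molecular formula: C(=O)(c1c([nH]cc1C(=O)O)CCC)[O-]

C9H10NO4-

Heavy atoms from the SMILES: 9 C, 1 N, 4 O.
Implicit hydrogens by atom environment:
  3 × C (aromatic): no H
  2 × C: 2 H each → 4
  2 × C: no H
  2 × O: no H
  1 × C: 3 H
  1 × C (aromatic): 1 H
  1 × N (aromatic): 1 H
  1 × O: 1 H
  1 × O (charge -1): no H
  Total hydrogens = 10.
Net charge -1.
Molecular formula: C9H10NO4-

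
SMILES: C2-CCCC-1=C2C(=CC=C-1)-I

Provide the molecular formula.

Heavy atoms from the SMILES: 10 C, 1 I.
Implicit hydrogens by atom environment:
  4 × C: 2 H each → 8
  3 × C (aromatic): 1 H each → 3
  3 × C (aromatic): no H
  1 × I: no H
  Total hydrogens = 11.
Molecular formula: C10H11I

C10H11I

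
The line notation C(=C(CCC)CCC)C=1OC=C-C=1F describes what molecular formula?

Heavy atoms from the SMILES: 12 C, 1 F, 1 O.
Implicit hydrogens by atom environment:
  4 × C: 2 H each → 8
  2 × C: 3 H each → 6
  2 × C (aromatic): 1 H each → 2
  2 × C (aromatic): no H
  1 × C: 1 H
  1 × C: no H
  1 × F: no H
  1 × O (aromatic): no H
  Total hydrogens = 17.
Molecular formula: C12H17FO

C12H17FO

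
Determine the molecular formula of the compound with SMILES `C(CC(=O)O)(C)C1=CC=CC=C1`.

C10H12O2

Heavy atoms from the SMILES: 10 C, 2 O.
Implicit hydrogens by atom environment:
  5 × C (aromatic): 1 H each → 5
  1 × C: 3 H
  1 × C: 2 H
  1 × C: 1 H
  1 × C: no H
  1 × C (aromatic): no H
  1 × O: 1 H
  1 × O: no H
  Total hydrogens = 12.
Molecular formula: C10H12O2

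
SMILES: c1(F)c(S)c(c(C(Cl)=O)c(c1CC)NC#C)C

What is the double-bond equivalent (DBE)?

Molecular formula from the SMILES: C12H11ClFNOS.
DoU = (2C + 2 + N − H − X)/2 = (2·12 + 2 + 1 − 11 − 2)/2 = 14/2 = 7.
(Structurally: 1 ring(s) + 6 π bond(s) = 7.)

7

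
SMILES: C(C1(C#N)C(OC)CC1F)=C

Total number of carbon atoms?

8

The symbol for carbon appears 8 times in the SMILES.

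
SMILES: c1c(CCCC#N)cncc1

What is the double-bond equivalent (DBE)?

6

Molecular formula from the SMILES: C9H10N2.
DoU = (2C + 2 + N − H − X)/2 = (2·9 + 2 + 2 − 10 − 0)/2 = 12/2 = 6.
(Structurally: 1 ring(s) + 5 π bond(s) = 6.)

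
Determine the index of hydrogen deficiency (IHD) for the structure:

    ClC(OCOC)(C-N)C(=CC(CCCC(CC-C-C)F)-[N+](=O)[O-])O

Molecular formula from the SMILES: C15H28ClFN2O5.
DoU = (2C + 2 + N − H − X)/2 = (2·15 + 2 + 2 − 28 − 2)/2 = 4/2 = 2.
(Structurally: 0 ring(s) + 2 π bond(s) = 2.)

2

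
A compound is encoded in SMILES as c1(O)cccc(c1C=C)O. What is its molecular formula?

Heavy atoms from the SMILES: 8 C, 2 O.
Implicit hydrogens by atom environment:
  3 × C (aromatic): 1 H each → 3
  3 × C (aromatic): no H
  2 × O: 1 H each → 2
  1 × C: 2 H
  1 × C: 1 H
  Total hydrogens = 8.
Molecular formula: C8H8O2

C8H8O2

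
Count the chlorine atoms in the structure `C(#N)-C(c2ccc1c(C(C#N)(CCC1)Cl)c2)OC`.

1

The symbol for chlorine appears 1 time in the SMILES.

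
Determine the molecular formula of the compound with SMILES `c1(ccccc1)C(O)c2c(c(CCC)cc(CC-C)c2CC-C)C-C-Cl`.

C24H33ClO

Heavy atoms from the SMILES: 24 C, 1 Cl, 1 O.
Implicit hydrogens by atom environment:
  8 × C: 2 H each → 16
  6 × C (aromatic): 1 H each → 6
  6 × C (aromatic): no H
  3 × C: 3 H each → 9
  1 × C: 1 H
  1 × Cl: no H
  1 × O: 1 H
  Total hydrogens = 33.
Molecular formula: C24H33ClO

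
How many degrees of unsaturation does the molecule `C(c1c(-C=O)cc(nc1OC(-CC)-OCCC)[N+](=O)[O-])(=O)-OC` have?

7

Molecular formula from the SMILES: C14H18N2O7.
DoU = (2C + 2 + N − H − X)/2 = (2·14 + 2 + 2 − 18 − 0)/2 = 14/2 = 7.
(Structurally: 1 ring(s) + 6 π bond(s) = 7.)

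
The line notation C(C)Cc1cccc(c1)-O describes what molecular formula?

Heavy atoms from the SMILES: 9 C, 1 O.
Implicit hydrogens by atom environment:
  4 × C (aromatic): 1 H each → 4
  2 × C: 2 H each → 4
  2 × C (aromatic): no H
  1 × C: 3 H
  1 × O: 1 H
  Total hydrogens = 12.
Molecular formula: C9H12O

C9H12O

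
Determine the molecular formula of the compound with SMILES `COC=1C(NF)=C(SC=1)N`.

Heavy atoms from the SMILES: 5 C, 1 F, 2 N, 1 O, 1 S.
Implicit hydrogens by atom environment:
  3 × C (aromatic): no H
  1 × C: 3 H
  1 × C (aromatic): 1 H
  1 × F: no H
  1 × N: 2 H
  1 × N: 1 H
  1 × O: no H
  1 × S (aromatic): no H
  Total hydrogens = 7.
Molecular formula: C5H7FN2OS

C5H7FN2OS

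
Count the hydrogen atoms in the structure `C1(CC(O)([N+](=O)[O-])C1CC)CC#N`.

Hydrogens are implicit in SMILES; fill each atom to its normal valence:
  3 × C: 2 H each → 6
  2 × C: 1 H each → 2
  2 × C: no H
  1 × C: 3 H
  1 × N (charge +1): no H
  1 × N: no H
  1 × O: 1 H
  1 × O: no H
  1 × O (charge -1): no H
  Total hydrogens = 12.

12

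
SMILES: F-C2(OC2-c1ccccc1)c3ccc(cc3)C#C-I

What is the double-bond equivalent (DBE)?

11

Molecular formula from the SMILES: C16H10FIO.
DoU = (2C + 2 + N − H − X)/2 = (2·16 + 2 + 0 − 10 − 2)/2 = 22/2 = 11.
(Structurally: 3 ring(s) + 8 π bond(s) = 11.)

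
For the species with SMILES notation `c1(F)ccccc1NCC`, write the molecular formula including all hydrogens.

Heavy atoms from the SMILES: 8 C, 1 F, 1 N.
Implicit hydrogens by atom environment:
  4 × C (aromatic): 1 H each → 4
  2 × C (aromatic): no H
  1 × C: 3 H
  1 × C: 2 H
  1 × F: no H
  1 × N: 1 H
  Total hydrogens = 10.
Molecular formula: C8H10FN

C8H10FN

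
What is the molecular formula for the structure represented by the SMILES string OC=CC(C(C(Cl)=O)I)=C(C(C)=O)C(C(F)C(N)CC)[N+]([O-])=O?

Heavy atoms from the SMILES: 13 C, 1 Cl, 1 F, 1 I, 2 N, 5 O.
Implicit hydrogens by atom environment:
  6 × C: 1 H each → 6
  4 × C: no H
  3 × O: no H
  2 × C: 3 H each → 6
  1 × C: 2 H
  1 × Cl: no H
  1 × F: no H
  1 × I: no H
  1 × N: 2 H
  1 × N (charge +1): no H
  1 × O: 1 H
  1 × O (charge -1): no H
  Total hydrogens = 17.
Molecular formula: C13H17ClFIN2O5

C13H17ClFIN2O5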